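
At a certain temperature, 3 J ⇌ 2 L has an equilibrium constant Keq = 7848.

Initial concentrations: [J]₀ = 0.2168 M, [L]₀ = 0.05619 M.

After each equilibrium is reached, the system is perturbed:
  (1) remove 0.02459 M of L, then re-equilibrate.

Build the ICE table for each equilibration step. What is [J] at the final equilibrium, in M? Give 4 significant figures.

Q₀ = 0.3098 vs Keq = 7848 ⇒ Q<K, forward
Step 1:
                  J         L
  I          0.2168   0.05619
  C         -0.2002    0.1335
  E         0.01661    0.1896
  solve Keq expr → x = 0.06673; check Q = 7848
Then remove 0.02459 M of L.
Step 2:
                  J         L
  I         0.01661    0.1651
  C       -0.001411 9.4086e-04
  E          0.0152     0.166
  solve Keq expr → x = 4.7043e-04; check Q = 7848

[J]_eq = 0.0152 M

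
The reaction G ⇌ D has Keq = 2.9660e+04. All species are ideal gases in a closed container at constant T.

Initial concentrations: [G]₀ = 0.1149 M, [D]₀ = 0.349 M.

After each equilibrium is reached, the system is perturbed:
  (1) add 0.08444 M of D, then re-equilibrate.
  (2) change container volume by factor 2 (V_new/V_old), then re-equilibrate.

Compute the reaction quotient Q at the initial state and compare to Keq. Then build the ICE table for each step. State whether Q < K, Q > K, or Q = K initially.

Q₀ = 3.037; Q < K (proceeds forward)

Q₀ = 3.037 vs Keq = 2.9660e+04 ⇒ Q<K, forward
Step 1:
                   G          D
  I           0.1149      0.349
  C          -0.1149     0.1149
  E       1.5640e-05     0.4639
  solve Keq expr → x = 0.1149; check Q = 2.9660e+04
Then add 0.08444 M of D.
Step 2:
                   G          D
  I       1.5640e-05     0.5483
  C       2.8468e-06 -2.8468e-06
  E       1.8487e-05     0.5483
  solve Keq expr → x = -2.8468e-06; check Q = 2.9660e+04
Then change container volume by factor 2 (V_new/V_old).
Step 3:
                   G          D
  I       9.2435e-06     0.2742
  C                0          0
  E       9.2435e-06     0.2742
  solve Keq expr → x = 0; check Q = 2.9660e+04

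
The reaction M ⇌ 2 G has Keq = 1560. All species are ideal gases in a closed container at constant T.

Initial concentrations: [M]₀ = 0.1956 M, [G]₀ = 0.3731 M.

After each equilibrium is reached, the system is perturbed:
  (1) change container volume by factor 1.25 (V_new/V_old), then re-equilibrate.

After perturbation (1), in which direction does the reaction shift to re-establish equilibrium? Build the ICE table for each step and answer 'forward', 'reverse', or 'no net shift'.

Direction: forward

Q₀ = 0.7117 vs Keq = 1560 ⇒ Q<K, forward
Step 1:
                   M          G
  init        0.1956     0.3731
  Δ          -0.1952     0.3905
  eq      3.7373e-04     0.7636
  solve Keq expr → x = 0.1952; check Q = 1560
Then change container volume by factor 1.25 (V_new/V_old).
Step 2:
                   M          G
  init    2.9898e-04     0.6108
  Δ       -5.9703e-05 1.1941e-04
  eq      2.3928e-04      0.611
  solve Keq expr → x = 5.9703e-05; check Q = 1560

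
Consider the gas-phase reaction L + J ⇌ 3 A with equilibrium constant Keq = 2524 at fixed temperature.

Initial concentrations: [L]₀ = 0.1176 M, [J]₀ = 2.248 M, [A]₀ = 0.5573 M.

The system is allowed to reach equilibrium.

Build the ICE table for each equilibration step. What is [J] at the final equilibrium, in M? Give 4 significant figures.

[J]_eq = 2.131 M

Q₀ = 0.6547 vs Keq = 2524 ⇒ Q<K, forward
Step 1:
                    L           J           A
  init         0.1176       2.248      0.5573
  Δ           -0.1175     -0.1175      0.3524
  eq       1.3999e-04       2.131      0.9097
  solve Keq expr → x = 0.1175; check Q = 2524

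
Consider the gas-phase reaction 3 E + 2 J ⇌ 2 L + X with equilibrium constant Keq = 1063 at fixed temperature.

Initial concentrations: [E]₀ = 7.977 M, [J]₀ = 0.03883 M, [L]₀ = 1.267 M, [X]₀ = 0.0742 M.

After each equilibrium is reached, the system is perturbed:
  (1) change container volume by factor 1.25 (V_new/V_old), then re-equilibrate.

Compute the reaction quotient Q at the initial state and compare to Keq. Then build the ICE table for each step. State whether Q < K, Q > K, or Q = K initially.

Q₀ = 0.1556; Q < K (proceeds forward)

Q₀ = 0.1556 vs Keq = 1063 ⇒ Q<K, forward
Step 1:
                   E          J          L          X
  init         7.977    0.03883      1.267     0.0742
  Δ         -0.05742   -0.03828    0.03828    0.01914
  eq            7.92 5.4881e-04      1.305    0.09334
  solve Keq expr → x = 0.01914; check Q = 1063
Then change container volume by factor 1.25 (V_new/V_old).
Step 2:
                   E          J          L          X
  init         6.336 4.3905e-04      1.044    0.07467
  Δ       1.6422e-04 1.0948e-04 -1.0948e-04 -5.4741e-05
  eq           6.336 5.4853e-04      1.044    0.07462
  solve Keq expr → x = -5.4741e-05; check Q = 1063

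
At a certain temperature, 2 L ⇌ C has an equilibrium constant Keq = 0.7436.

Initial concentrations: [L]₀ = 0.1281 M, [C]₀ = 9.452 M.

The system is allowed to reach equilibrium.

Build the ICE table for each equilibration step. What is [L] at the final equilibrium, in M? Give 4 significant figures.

[L]_eq = 3.257 M

Q₀ = 576 vs Keq = 0.7436 ⇒ Q>K, reverse
Step 1:
                    L           C
  Initial      0.1281       9.452
  Change        3.129      -1.564
  Equil         3.257       7.888
  solve Keq expr → x = -1.564; check Q = 0.7436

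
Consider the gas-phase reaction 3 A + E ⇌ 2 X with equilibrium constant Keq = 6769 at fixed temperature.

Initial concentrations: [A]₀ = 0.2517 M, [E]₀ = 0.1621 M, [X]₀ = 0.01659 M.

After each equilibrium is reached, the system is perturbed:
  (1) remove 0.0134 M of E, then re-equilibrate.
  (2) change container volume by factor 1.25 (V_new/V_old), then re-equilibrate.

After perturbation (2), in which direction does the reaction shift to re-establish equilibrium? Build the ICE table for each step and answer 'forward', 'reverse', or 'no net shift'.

Direction: reverse

Q₀ = 0.1065 vs Keq = 6769 ⇒ Q<K, forward
Step 1:
                   A          E          X
  Initial     0.2517     0.1621    0.01659
  Change     -0.2168   -0.07225     0.1445
  Equil      0.03494    0.08985     0.1611
  solve Keq expr → x = 0.07225; check Q = 6769
Then remove 0.0134 M of E.
Step 2:
                   A          E          X
  Initial    0.03494    0.07645     0.1611
  Change    0.001674 5.5784e-04  -0.001116
  Equil      0.03662    0.07701       0.16
  solve Keq expr → x = -5.5784e-04; check Q = 6769
Then change container volume by factor 1.25 (V_new/V_old).
Step 3:
                   A          E          X
  Initial    0.02929     0.0616      0.128
  Change    0.003989    0.00133  -0.002659
  Equil      0.03328    0.06293     0.1253
  solve Keq expr → x = -0.00133; check Q = 6769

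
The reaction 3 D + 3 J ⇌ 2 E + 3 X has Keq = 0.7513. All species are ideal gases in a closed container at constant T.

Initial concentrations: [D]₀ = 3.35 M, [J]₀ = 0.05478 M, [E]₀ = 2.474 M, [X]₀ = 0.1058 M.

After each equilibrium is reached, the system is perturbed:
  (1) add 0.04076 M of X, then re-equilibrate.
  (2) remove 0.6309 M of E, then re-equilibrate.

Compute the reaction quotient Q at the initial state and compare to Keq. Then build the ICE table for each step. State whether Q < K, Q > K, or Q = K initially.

Q₀ = 1.173; Q > K (proceeds reverse)

Q₀ = 1.173 vs Keq = 0.7513 ⇒ Q>K, reverse
Step 1:
                   D          J          E          X
  init          3.35    0.05478      2.474     0.1058
  Δ         0.005381   0.005381  -0.003587  -0.005381
  eq           3.355    0.06016       2.47     0.1004
  solve Keq expr → x = -0.001794; check Q = 0.7513
Then add 0.04076 M of X.
Step 2:
                   D          J          E          X
  init         3.355    0.06016       2.47     0.1412
  Δ          0.01493    0.01493  -0.009956   -0.01493
  eq            3.37     0.0751       2.46     0.1262
  solve Keq expr → x = -0.004978; check Q = 0.7513
Then remove 0.6309 M of E.
Step 3:
                   D          J          E          X
  init          3.37     0.0751       1.83     0.1262
  Δ        -0.008832  -0.008832   0.005888   0.008832
  eq           3.361    0.06626      1.835     0.1351
  solve Keq expr → x = 0.002944; check Q = 0.7513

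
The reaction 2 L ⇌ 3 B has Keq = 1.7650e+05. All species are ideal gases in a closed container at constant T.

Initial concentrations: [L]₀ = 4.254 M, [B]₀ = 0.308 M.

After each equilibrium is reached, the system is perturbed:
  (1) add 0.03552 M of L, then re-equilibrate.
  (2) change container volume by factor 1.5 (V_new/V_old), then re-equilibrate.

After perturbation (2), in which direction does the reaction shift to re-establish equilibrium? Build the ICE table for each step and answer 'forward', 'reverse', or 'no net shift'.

Q₀ = 0.001615 vs Keq = 1.7650e+05 ⇒ Q<K, forward
Step 1:
                  L         B
  Initial     4.254     0.308
  Change     -4.213      6.32
  Equil     0.04062     6.628
  solve Keq expr → x = 2.107; check Q = 1.7650e+05
Then add 0.03552 M of L.
Step 2:
                  L         B
  Initial   0.07614     6.628
  Change   -0.03504   0.05255
  Equil      0.0411     6.681
  solve Keq expr → x = 0.01752; check Q = 1.7650e+05
Then change container volume by factor 1.5 (V_new/V_old).
Step 3:
                  L         B
  Initial    0.0274     4.454
  Change  -0.004972  0.007458
  Equil     0.02243     4.461
  solve Keq expr → x = 0.002486; check Q = 1.7650e+05

Direction: forward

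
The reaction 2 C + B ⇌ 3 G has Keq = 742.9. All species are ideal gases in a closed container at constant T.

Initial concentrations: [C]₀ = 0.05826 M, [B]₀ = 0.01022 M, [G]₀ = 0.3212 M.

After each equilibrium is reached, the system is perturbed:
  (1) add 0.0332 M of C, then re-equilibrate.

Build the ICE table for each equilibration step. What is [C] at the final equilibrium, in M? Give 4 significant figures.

[C]_eq = 0.08468 M

Q₀ = 955.3 vs Keq = 742.9 ⇒ Q>K, reverse
Step 1:
                  C         B         G
  Initial   0.05826   0.01022    0.3212
  Change   0.002686  0.001343 -0.004029
  Equil     0.06095   0.01156    0.3172
  solve Keq expr → x = -0.001343; check Q = 742.9
Then add 0.0332 M of C.
Step 2:
                  C         B         G
  Initial   0.09415   0.01156    0.3172
  Change  -0.009465 -0.004733    0.0142
  Equil     0.08468   0.00683    0.3314
  solve Keq expr → x = 0.004733; check Q = 742.9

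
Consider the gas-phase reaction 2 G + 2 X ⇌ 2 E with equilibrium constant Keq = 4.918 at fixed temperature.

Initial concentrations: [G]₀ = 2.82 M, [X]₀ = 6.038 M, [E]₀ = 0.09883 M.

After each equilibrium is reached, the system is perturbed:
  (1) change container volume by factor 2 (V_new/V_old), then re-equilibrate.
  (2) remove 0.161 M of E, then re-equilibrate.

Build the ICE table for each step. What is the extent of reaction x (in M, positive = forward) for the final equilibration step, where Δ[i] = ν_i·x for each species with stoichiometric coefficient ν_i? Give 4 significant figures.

x = 0.01399 M

Q₀ = 3.3689e-05 vs Keq = 4.918 ⇒ Q<K, forward
Step 1:
                    G           X           E
  I              2.82       6.038     0.09883
  C            -2.491      -2.491       2.491
  E            0.3292       3.547        2.59
  solve Keq expr → x = 1.245; check Q = 4.918
Then change container volume by factor 2 (V_new/V_old).
Step 2:
                    G           X           E
  I            0.1646       1.774       1.295
  C            0.1165      0.1165     -0.1165
  E            0.2811        1.89       1.178
  solve Keq expr → x = -0.05826; check Q = 4.918
Then remove 0.161 M of E.
Step 3:
                    G           X           E
  I            0.2811        1.89       1.017
  C          -0.02799    -0.02799     0.02799
  E            0.2531       1.862       1.045
  solve Keq expr → x = 0.01399; check Q = 4.918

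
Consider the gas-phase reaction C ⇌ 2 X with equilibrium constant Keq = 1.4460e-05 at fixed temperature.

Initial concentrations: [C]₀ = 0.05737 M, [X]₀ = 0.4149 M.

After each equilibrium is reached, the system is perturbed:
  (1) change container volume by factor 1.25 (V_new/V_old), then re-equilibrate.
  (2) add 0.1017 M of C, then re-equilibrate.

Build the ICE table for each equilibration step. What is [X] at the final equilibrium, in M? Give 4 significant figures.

Q₀ = 3.001 vs Keq = 1.4460e-05 ⇒ Q>K, reverse
Step 1:
                   C          X
  I          0.05737     0.4149
  C           0.2065    -0.4129
  E           0.2638   0.001953
  solve Keq expr → x = -0.2065; check Q = 1.4460e-05
Then change container volume by factor 1.25 (V_new/V_old).
Step 2:
                   C          X
  I           0.2111   0.001563
  C       -9.2029e-05 1.8406e-04
  E            0.211   0.001747
  solve Keq expr → x = 9.2029e-05; check Q = 1.4460e-05
Then add 0.1017 M of C.
Step 3:
                   C          X
  I           0.3127   0.001747
  C       -1.8953e-04 3.7906e-04
  E           0.3125   0.002126
  solve Keq expr → x = 1.8953e-04; check Q = 1.4460e-05

[X]_eq = 0.002126 M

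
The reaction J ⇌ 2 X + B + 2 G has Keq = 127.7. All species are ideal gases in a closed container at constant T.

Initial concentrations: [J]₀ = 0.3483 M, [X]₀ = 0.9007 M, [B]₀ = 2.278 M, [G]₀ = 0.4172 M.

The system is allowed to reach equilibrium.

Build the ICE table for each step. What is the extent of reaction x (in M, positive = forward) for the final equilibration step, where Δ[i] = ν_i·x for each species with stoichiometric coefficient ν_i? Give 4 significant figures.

x = 0.3009 M

Q₀ = 0.9235 vs Keq = 127.7 ⇒ Q<K, forward
Step 1:
                    J           X           B           G
  I            0.3483      0.9007       2.278      0.4172
  C           -0.3009      0.6019      0.3009      0.6019
  E           0.04735       1.503       2.579       1.019
  solve Keq expr → x = 0.3009; check Q = 127.7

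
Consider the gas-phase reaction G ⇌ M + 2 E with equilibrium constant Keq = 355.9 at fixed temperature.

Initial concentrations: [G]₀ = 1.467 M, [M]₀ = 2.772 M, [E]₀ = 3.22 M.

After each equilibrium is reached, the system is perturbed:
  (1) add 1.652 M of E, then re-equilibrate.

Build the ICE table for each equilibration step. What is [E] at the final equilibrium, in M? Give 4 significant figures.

Q₀ = 19.59 vs Keq = 355.9 ⇒ Q<K, forward
Step 1:
                  G         M         E
  I           1.467     2.772      3.22
  C          -1.136     1.136     2.272
  E          0.3311     3.908     5.492
  solve Keq expr → x = 1.136; check Q = 355.9
Then add 1.652 M of E.
Step 2:
                  G         M         E
  I          0.3311     3.908     7.144
  C          0.1594   -0.1594   -0.3189
  E          0.4906     3.748     6.825
  solve Keq expr → x = -0.1594; check Q = 355.9

[E]_eq = 6.825 M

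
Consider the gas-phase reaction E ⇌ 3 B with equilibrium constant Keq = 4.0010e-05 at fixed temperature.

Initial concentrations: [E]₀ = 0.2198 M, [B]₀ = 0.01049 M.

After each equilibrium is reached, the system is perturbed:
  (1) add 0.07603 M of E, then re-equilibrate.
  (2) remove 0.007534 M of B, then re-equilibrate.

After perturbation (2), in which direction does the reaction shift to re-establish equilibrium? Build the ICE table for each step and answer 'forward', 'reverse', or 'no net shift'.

Direction: forward

Q₀ = 5.2517e-06 vs Keq = 4.0010e-05 ⇒ Q<K, forward
Step 1:
                   E          B
  init        0.2198    0.01049
  Δ        -0.003349    0.01005
  eq          0.2165    0.02054
  solve Keq expr → x = 0.003349; check Q = 4.0010e-05
Then add 0.07603 M of E.
Step 2:
                   E          B
  init        0.2925    0.02054
  Δ       -7.1635e-04   0.002149
  eq          0.2918    0.02268
  solve Keq expr → x = 7.1635e-04; check Q = 4.0010e-05
Then remove 0.007534 M of B.
Step 3:
                   E          B
  init        0.2918    0.01515
  Δ         -0.00249   0.007469
  eq          0.2893    0.02262
  solve Keq expr → x = 0.00249; check Q = 4.0010e-05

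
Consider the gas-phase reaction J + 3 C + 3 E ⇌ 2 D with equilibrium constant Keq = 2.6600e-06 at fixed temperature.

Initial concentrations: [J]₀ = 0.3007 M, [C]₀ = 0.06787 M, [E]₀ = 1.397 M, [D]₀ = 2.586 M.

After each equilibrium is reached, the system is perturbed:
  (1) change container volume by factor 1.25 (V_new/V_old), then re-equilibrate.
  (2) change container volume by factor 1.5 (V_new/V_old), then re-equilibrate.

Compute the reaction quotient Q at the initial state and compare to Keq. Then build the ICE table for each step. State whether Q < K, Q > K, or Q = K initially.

Q₀ = 2.6092e+04; Q > K (proceeds reverse)

Q₀ = 2.6092e+04 vs Keq = 2.6600e-06 ⇒ Q>K, reverse
Step 1:
                   J          C          E          D
  init        0.3007    0.06787      1.397      2.586
  Δ            1.212      3.637      3.637     -2.424
  eq           1.513      3.705      5.034     0.1615
  solve Keq expr → x = -1.212; check Q = 2.6600e-06
Then change container volume by factor 1.25 (V_new/V_old).
Step 2:
                   J          C          E          D
  init          1.21      2.964      4.027     0.1292
  Δ          0.02476    0.07428    0.07428   -0.04952
  eq           1.235      3.038      4.101    0.07971
  solve Keq expr → x = -0.02476; check Q = 2.6600e-06
Then change container volume by factor 1.5 (V_new/V_old).
Step 3:
                   J          C          E          D
  init        0.8234      2.025      2.734    0.05314
  Δ          0.01621    0.04863    0.04863   -0.03242
  eq          0.8396      2.074      2.783    0.02072
  solve Keq expr → x = -0.01621; check Q = 2.6600e-06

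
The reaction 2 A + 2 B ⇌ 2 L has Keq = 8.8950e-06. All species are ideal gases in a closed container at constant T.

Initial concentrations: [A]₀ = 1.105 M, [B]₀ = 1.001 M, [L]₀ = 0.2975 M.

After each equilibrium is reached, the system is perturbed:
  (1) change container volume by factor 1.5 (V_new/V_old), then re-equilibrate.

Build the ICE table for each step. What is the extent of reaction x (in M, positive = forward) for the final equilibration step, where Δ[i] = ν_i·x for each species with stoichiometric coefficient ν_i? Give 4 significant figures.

Q₀ = 0.07234 vs Keq = 8.8950e-06 ⇒ Q>K, reverse
Step 1:
                   A          B          L
  Initial      1.105      1.001     0.2975
  Change      0.2921     0.2921    -0.2921
  Equil        1.397      1.293   0.005388
  solve Keq expr → x = -0.1461; check Q = 8.8950e-06
Then change container volume by factor 1.5 (V_new/V_old).
Step 2:
                   A          B          L
  Initial     0.9314     0.8621   0.003592
  Change    0.001191   0.001191  -0.001191
  Equil       0.9326     0.8633   0.002401
  solve Keq expr → x = -5.9550e-04; check Q = 8.8950e-06

x = -5.9550e-04 M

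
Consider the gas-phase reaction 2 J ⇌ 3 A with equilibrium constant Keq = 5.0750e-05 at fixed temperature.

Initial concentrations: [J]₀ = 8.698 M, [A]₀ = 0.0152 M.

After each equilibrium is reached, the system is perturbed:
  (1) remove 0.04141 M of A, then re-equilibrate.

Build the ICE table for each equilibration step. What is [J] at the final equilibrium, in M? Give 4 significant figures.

Q₀ = 4.6419e-08 vs Keq = 5.0750e-05 ⇒ Q<K, forward
Step 1:
                    J           A
  I             8.698      0.0152
  C          -0.09351      0.1403
  E             8.604      0.1555
  solve Keq expr → x = 0.04675; check Q = 5.0750e-05
Then remove 0.04141 M of A.
Step 2:
                    J           A
  I             8.604      0.1141
  C          -0.02739     0.04108
  E             8.577      0.1551
  solve Keq expr → x = 0.01369; check Q = 5.0750e-05

[J]_eq = 8.577 M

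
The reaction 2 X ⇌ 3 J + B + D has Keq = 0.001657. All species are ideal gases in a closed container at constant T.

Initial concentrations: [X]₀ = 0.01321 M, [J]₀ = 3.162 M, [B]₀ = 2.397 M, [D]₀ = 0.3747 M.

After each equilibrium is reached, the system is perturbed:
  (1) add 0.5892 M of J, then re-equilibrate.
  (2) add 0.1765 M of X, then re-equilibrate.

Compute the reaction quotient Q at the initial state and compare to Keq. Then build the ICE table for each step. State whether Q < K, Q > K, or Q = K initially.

Q₀ = 1.6272e+05; Q > K (proceeds reverse)

Q₀ = 1.6272e+05 vs Keq = 0.001657 ⇒ Q>K, reverse
Step 1:
                   X          J          B          D
  I          0.01321      3.162      2.397     0.3747
  C           0.7493     -1.124    -0.3746    -0.3746
  E           0.7625      2.038      2.022 5.6271e-05
  solve Keq expr → x = -0.3746; check Q = 0.001657
Then add 0.5892 M of J.
Step 2:
                   X          J          B          D
  I           0.7625      2.627      2.022 5.6271e-05
  C       5.9992e-05 -8.9987e-05 -2.9996e-05 -2.9996e-05
  E           0.7626      2.627      2.022 2.6275e-05
  solve Keq expr → x = -2.9996e-05; check Q = 0.001657
Then add 0.1765 M of X.
Step 3:
                   X          J          B          D
  I           0.9391      2.627      2.022 2.6275e-05
  C       -2.7133e-05 4.0699e-05 1.3566e-05 1.3566e-05
  E            0.939      2.627      2.022 3.9842e-05
  solve Keq expr → x = 1.3566e-05; check Q = 0.001657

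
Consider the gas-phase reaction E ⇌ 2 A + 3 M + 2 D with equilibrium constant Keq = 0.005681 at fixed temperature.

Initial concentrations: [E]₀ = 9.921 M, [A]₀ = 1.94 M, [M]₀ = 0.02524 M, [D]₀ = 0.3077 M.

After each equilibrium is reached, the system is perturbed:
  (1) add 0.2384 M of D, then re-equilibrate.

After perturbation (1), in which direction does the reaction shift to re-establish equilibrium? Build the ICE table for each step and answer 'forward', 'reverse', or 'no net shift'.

Q₀ = 5.7753e-07 vs Keq = 0.005681 ⇒ Q<K, forward
Step 1:
                  E         A         M         D
  init        9.921      1.94   0.02524    0.3077
  Δ         -0.1087    0.2175    0.3262    0.2175
  eq          9.812     2.157    0.3515    0.5252
  solve Keq expr → x = 0.1087; check Q = 0.005681
Then add 0.2384 M of D.
Step 2:
                  E         A         M         D
  init        9.812     2.157    0.3515    0.7636
  Δ         0.02103  -0.04207   -0.0631  -0.04207
  eq          9.833     2.115    0.2884    0.7215
  solve Keq expr → x = -0.02103; check Q = 0.005681

Direction: reverse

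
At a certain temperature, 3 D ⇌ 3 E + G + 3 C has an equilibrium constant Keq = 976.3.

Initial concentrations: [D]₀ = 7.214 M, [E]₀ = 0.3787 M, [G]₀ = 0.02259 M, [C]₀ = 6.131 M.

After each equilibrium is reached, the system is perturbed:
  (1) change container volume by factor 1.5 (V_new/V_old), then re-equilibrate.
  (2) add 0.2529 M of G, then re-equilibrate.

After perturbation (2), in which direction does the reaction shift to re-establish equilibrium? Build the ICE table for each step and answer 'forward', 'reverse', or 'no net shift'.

Direction: reverse

Q₀ = 7.5313e-04 vs Keq = 976.3 ⇒ Q<K, forward
Step 1:
                  D         E         G         C
  I           7.214    0.3787   0.02259     6.131
  C          -3.401     3.401     1.134     3.401
  E           3.813      3.78     1.156     9.532
  solve Keq expr → x = 1.134; check Q = 976.3
Then change container volume by factor 1.5 (V_new/V_old).
Step 2:
                  D         E         G         C
  I           2.542      2.52    0.7709     6.355
  C         -0.4996    0.4996    0.1665    0.4996
  E           2.042      3.02    0.9375     6.855
  solve Keq expr → x = 0.1665; check Q = 976.3
Then add 0.2529 M of G.
Step 3:
                  D         E         G         C
  I           2.042      3.02      1.19     6.855
  C          0.0753   -0.0753   -0.0251   -0.0753
  E           2.117     2.944     1.165     6.779
  solve Keq expr → x = -0.0251; check Q = 976.3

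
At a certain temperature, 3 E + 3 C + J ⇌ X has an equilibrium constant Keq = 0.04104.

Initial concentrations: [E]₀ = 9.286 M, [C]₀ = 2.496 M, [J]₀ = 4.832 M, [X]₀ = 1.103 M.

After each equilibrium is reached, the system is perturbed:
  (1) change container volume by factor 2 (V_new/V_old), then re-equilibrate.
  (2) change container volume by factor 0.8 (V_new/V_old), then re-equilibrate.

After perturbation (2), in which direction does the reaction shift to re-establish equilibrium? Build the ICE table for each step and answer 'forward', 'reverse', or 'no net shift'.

Q₀ = 1.8333e-05 vs Keq = 0.04104 ⇒ Q<K, forward
Step 1:
                    E           C           J           X
  I             9.286       2.496       4.832       1.103
  C            -2.184      -2.184      -0.728       0.728
  E             7.102      0.3119       4.104       1.831
  solve Keq expr → x = 0.728; check Q = 0.04104
Then change container volume by factor 2 (V_new/V_old).
Step 2:
                    E           C           J           X
  I             3.551       0.156       2.052      0.9155
  C            0.3717      0.3717      0.1239     -0.1239
  E             3.923      0.5276       2.176      0.7916
  solve Keq expr → x = -0.1239; check Q = 0.04104
Then change container volume by factor 0.8 (V_new/V_old).
Step 3:
                    E           C           J           X
  I             4.903      0.6595        2.72      0.9895
  C           -0.2052     -0.2052    -0.06841     0.06841
  E             4.698      0.4543       2.651       1.058
  solve Keq expr → x = 0.06841; check Q = 0.04104

Direction: forward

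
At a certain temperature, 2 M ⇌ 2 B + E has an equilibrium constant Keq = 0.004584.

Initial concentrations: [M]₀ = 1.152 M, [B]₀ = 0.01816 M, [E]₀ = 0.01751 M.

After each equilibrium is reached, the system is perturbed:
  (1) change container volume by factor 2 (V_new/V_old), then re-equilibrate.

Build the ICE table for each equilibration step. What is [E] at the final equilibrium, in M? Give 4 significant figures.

[E]_eq = 0.06544 M

Q₀ = 4.3512e-06 vs Keq = 0.004584 ⇒ Q<K, forward
Step 1:
                  M         B         E
  Initial     1.152   0.01816   0.01751
  Change    -0.1815    0.1815   0.09076
  Equil      0.9705    0.1997    0.1083
  solve Keq expr → x = 0.09076; check Q = 0.004584
Then change container volume by factor 2 (V_new/V_old).
Step 2:
                  M         B         E
  Initial    0.4852   0.09984   0.05414
  Change    -0.0226    0.0226    0.0113
  Equil      0.4626    0.1224   0.06544
  solve Keq expr → x = 0.0113; check Q = 0.004584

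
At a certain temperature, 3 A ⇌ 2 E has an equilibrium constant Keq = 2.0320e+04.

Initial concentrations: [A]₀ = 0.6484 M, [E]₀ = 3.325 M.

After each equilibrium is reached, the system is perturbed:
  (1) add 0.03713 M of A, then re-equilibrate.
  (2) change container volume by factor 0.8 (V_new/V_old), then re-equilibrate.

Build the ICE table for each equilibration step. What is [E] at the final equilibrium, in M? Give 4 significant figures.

Q₀ = 40.56 vs Keq = 2.0320e+04 ⇒ Q<K, forward
Step 1:
                    A           E
  init         0.6484       3.325
  Δ           -0.5608      0.3738
  eq          0.08765       3.699
  solve Keq expr → x = 0.1869; check Q = 2.0320e+04
Then add 0.03713 M of A.
Step 2:
                    A           E
  init         0.1248       3.699
  Δ          -0.03674      0.0245
  eq          0.08803       3.723
  solve Keq expr → x = 0.01225; check Q = 2.0320e+04
Then change container volume by factor 0.8 (V_new/V_old).
Step 3:
                    A           E
  init           0.11       4.654
  Δ         -0.007812    0.005208
  eq           0.1022       4.659
  solve Keq expr → x = 0.002604; check Q = 2.0320e+04

[E]_eq = 4.659 M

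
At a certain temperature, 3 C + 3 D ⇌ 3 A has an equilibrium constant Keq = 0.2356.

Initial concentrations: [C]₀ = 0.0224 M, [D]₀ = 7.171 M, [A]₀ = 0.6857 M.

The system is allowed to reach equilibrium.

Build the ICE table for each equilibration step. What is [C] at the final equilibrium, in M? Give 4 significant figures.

Q₀ = 77.79 vs Keq = 0.2356 ⇒ Q>K, reverse
Step 1:
                  C         D         A
  init       0.0224     7.171    0.6857
  Δ          0.1065    0.1065   -0.1065
  eq         0.1289     7.277    0.5792
  solve Keq expr → x = -0.03549; check Q = 0.2356

[C]_eq = 0.1289 M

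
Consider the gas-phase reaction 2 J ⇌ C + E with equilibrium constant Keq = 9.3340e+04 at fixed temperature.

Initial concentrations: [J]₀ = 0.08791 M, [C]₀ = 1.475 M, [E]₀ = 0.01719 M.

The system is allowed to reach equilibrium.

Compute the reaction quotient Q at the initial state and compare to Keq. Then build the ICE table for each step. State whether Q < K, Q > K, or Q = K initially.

Q₀ = 3.281; Q < K (proceeds forward)

Q₀ = 3.281 vs Keq = 9.3340e+04 ⇒ Q<K, forward
Step 1:
                  J         C         E
  I         0.08791     1.475   0.01719
  C        -0.08692   0.04346   0.04346
  E       9.9329e-04     1.518   0.06065
  solve Keq expr → x = 0.04346; check Q = 9.3340e+04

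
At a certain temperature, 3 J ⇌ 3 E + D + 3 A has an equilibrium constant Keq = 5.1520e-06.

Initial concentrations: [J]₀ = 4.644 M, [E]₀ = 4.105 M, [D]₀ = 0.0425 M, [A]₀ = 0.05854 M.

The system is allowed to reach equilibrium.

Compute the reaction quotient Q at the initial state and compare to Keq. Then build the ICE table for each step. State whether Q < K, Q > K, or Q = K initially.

Q₀ = 5.8886e-06 vs Keq = 5.1520e-06 ⇒ Q>K, reverse
Step 1:
                    J           E           D           A
  I             4.644       4.105      0.0425     0.05854
  C          0.002172   -0.002172 -7.2416e-04   -0.002172
  E             4.646       4.103     0.04178     0.05637
  solve Keq expr → x = -7.2416e-04; check Q = 5.1520e-06

Q₀ = 5.8886e-06; Q > K (proceeds reverse)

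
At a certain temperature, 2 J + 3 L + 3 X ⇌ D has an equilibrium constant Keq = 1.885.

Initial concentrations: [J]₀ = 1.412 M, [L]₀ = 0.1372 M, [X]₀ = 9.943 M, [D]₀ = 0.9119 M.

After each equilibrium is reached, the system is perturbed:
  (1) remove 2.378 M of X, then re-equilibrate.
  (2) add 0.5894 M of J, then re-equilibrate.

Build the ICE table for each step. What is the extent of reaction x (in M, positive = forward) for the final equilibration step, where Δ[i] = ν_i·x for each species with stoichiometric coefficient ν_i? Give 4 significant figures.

Q₀ = 0.1802 vs Keq = 1.885 ⇒ Q<K, forward
Step 1:
                   J          L          X          D
  I            1.412     0.1372      9.943     0.9119
  C         -0.04799   -0.07198   -0.07198    0.02399
  E            1.364    0.06522      9.871     0.9359
  solve Keq expr → x = 0.02399; check Q = 1.885
Then remove 2.378 M of X.
Step 2:
                   J          L          X          D
  I            1.364    0.06522      7.493     0.9359
  C          0.01315    0.01973    0.01973  -0.006576
  E            1.377    0.08495      7.513     0.9293
  solve Keq expr → x = -0.006576; check Q = 1.885
Then add 0.5894 M of J.
Step 3:
                   J          L          X          D
  I            1.967    0.08495      7.513     0.9293
  C          -0.0116    -0.0174    -0.0174   0.005799
  E            1.955    0.06755      7.495     0.9351
  solve Keq expr → x = 0.005799; check Q = 1.885

x = 0.005799 M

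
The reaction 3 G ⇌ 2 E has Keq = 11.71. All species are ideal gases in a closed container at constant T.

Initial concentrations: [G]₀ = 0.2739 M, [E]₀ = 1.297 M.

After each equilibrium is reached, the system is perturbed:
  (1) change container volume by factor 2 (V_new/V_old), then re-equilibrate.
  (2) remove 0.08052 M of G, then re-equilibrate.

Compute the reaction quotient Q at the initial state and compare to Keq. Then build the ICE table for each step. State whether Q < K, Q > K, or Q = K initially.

Q₀ = 81.87; Q > K (proceeds reverse)

Q₀ = 81.87 vs Keq = 11.71 ⇒ Q>K, reverse
Step 1:
                   G          E
  init        0.2739      1.297
  Δ           0.2112    -0.1408
  eq          0.4851      1.156
  solve Keq expr → x = -0.0704; check Q = 11.71
Then change container volume by factor 2 (V_new/V_old).
Step 2:
                   G          E
  init        0.2426     0.5781
  Δ          0.05095   -0.03397
  eq          0.2935     0.5441
  solve Keq expr → x = -0.01698; check Q = 11.71
Then remove 0.08052 M of G.
Step 3:
                   G          E
  init         0.213     0.5441
  Δ          0.06478   -0.04319
  eq          0.2778     0.5009
  solve Keq expr → x = -0.02159; check Q = 11.71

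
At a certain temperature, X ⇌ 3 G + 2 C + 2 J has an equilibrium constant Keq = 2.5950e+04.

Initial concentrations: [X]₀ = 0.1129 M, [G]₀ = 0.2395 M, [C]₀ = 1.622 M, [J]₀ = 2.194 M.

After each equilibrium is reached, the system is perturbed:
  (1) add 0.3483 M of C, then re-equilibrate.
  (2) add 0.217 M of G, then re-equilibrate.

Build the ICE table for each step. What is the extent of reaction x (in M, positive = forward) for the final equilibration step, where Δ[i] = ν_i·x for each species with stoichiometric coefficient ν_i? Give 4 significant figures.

x = -3.3331e-04 M

Q₀ = 1.541 vs Keq = 2.5950e+04 ⇒ Q<K, forward
Step 1:
                    X           G           C           J
  I            0.1129      0.2395       1.622       2.194
  C           -0.1128      0.3383      0.2255      0.2255
  E        1.4850e-04      0.5778       1.848        2.42
  solve Keq expr → x = 0.1128; check Q = 2.5950e+04
Then add 0.3483 M of C.
Step 2:
                    X           G           C           J
  I        1.4850e-04      0.5778       2.196        2.42
  C        6.1024e-05 -1.8307e-04 -1.2205e-04 -1.2205e-04
  E        2.0952e-04      0.5776       2.196       2.419
  solve Keq expr → x = -6.1024e-05; check Q = 2.5950e+04
Then add 0.217 M of G.
Step 3:
                    X           G           C           J
  I        2.0952e-04      0.7946       2.196       2.419
  C        3.3331e-04 -9.9993e-04 -6.6662e-04 -6.6662e-04
  E        5.4283e-04      0.7936       2.195       2.419
  solve Keq expr → x = -3.3331e-04; check Q = 2.5950e+04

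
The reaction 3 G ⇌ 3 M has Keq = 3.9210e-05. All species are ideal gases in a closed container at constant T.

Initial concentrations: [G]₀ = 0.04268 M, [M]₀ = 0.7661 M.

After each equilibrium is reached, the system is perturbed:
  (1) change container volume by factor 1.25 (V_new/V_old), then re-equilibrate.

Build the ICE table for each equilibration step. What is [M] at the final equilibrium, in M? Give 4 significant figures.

[M]_eq = 0.02126 M

Q₀ = 5783 vs Keq = 3.9210e-05 ⇒ Q>K, reverse
Step 1:
                  G         M
  Initial   0.04268    0.7661
  Change     0.7395   -0.7395
  Equil      0.7822   0.02657
  solve Keq expr → x = -0.2465; check Q = 3.9210e-05
Then change container volume by factor 1.25 (V_new/V_old).
Step 2:
                  G         M
  Initial    0.6258   0.02126
  Change          0         0
  Equil      0.6258   0.02126
  solve Keq expr → x = 0; check Q = 3.9210e-05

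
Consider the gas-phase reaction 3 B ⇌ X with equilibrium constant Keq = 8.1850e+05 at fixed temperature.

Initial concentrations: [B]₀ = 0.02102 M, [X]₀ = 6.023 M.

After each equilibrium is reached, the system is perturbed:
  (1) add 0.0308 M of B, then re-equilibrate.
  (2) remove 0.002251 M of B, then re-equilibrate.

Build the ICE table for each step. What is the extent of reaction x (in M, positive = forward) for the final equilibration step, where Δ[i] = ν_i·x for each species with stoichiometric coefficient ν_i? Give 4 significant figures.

x = -7.5006e-04 M

Q₀ = 6.4851e+05 vs Keq = 8.1850e+05 ⇒ Q<K, forward
Step 1:
                   B          X
  I          0.02102      6.023
  C        -0.001569 5.2297e-04
  E          0.01945      6.024
  solve Keq expr → x = 5.2297e-04; check Q = 8.1850e+05
Then add 0.0308 M of B.
Step 2:
                   B          X
  I          0.05025      6.024
  C         -0.03079    0.01026
  E          0.01946      6.034
  solve Keq expr → x = 0.01026; check Q = 8.1850e+05
Then remove 0.002251 M of B.
Step 3:
                   B          X
  I          0.01721      6.034
  C          0.00225 -7.5006e-04
  E          0.01946      6.033
  solve Keq expr → x = -7.5006e-04; check Q = 8.1850e+05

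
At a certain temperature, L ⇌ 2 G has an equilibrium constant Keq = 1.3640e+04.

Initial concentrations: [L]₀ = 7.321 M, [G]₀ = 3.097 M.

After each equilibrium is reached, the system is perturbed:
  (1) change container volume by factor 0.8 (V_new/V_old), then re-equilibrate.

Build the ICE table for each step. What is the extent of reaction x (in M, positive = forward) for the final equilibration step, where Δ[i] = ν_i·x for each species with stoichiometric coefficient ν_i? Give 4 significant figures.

x = -0.007126 M

Q₀ = 1.31 vs Keq = 1.3640e+04 ⇒ Q<K, forward
Step 1:
                  L         G
  I           7.321     3.097
  C          -7.298      14.6
  E         0.02295     17.69
  solve Keq expr → x = 7.298; check Q = 1.3640e+04
Then change container volume by factor 0.8 (V_new/V_old).
Step 2:
                  L         G
  I         0.02869     22.12
  C        0.007126  -0.01425
  E         0.03581      22.1
  solve Keq expr → x = -0.007126; check Q = 1.3640e+04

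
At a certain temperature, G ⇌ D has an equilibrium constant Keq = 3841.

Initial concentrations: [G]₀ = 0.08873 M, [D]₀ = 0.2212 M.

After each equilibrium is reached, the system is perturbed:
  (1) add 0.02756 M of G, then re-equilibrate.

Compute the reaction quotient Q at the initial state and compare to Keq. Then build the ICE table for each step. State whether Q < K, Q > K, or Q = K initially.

Q₀ = 2.493 vs Keq = 3841 ⇒ Q<K, forward
Step 1:
                   G          D
  I          0.08873     0.2212
  C         -0.08865    0.08865
  E       8.0669e-05     0.3098
  solve Keq expr → x = 0.08865; check Q = 3841
Then add 0.02756 M of G.
Step 2:
                   G          D
  I          0.02764     0.3098
  C         -0.02755    0.02755
  E       8.7842e-05     0.3374
  solve Keq expr → x = 0.02755; check Q = 3841

Q₀ = 2.493; Q < K (proceeds forward)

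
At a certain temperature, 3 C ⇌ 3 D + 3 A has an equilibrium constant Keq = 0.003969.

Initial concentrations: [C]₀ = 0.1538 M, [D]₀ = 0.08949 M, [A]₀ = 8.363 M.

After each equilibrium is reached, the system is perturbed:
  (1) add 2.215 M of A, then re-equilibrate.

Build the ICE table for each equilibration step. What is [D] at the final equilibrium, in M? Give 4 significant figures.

[D]_eq = 0.003617 M

Q₀ = 115.2 vs Keq = 0.003969 ⇒ Q>K, reverse
Step 1:
                    C           D           A
  I            0.1538     0.08949       8.363
  C           0.08492    -0.08492    -0.08492
  E            0.2387    0.004566       8.278
  solve Keq expr → x = -0.02831; check Q = 0.003969
Then add 2.215 M of A.
Step 2:
                    C           D           A
  I            0.2387    0.004566       10.49
  C        9.4918e-04 -9.4918e-04 -9.4918e-04
  E            0.2397    0.003617       10.49
  solve Keq expr → x = -3.1639e-04; check Q = 0.003969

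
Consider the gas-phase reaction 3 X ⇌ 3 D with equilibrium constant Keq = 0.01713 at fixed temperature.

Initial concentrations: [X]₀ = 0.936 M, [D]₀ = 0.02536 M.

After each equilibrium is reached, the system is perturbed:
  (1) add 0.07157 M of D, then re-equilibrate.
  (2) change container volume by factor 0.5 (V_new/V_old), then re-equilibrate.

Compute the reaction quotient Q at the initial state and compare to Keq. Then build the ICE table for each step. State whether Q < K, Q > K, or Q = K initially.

Q₀ = 1.9889e-05; Q < K (proceeds forward)

Q₀ = 1.9889e-05 vs Keq = 0.01713 ⇒ Q<K, forward
Step 1:
                  X         D
  Initial     0.936   0.02536
  Change    -0.1717    0.1717
  Equil      0.7643     0.197
  solve Keq expr → x = 0.05722; check Q = 0.01713
Then add 0.07157 M of D.
Step 2:
                  X         D
  Initial    0.7643    0.2686
  Change     0.0569   -0.0569
  Equil      0.8212    0.2117
  solve Keq expr → x = -0.01897; check Q = 0.01713
Then change container volume by factor 0.5 (V_new/V_old).
Step 3:
                  X         D
  Initial     1.642    0.4234
  Change          0         0
  Equil       1.642    0.4234
  solve Keq expr → x = 0; check Q = 0.01713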